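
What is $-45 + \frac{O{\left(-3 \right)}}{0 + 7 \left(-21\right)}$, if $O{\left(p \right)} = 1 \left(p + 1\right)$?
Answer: $- \frac{6613}{147} \approx -44.986$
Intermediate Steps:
$O{\left(p \right)} = 1 + p$ ($O{\left(p \right)} = 1 \left(1 + p\right) = 1 + p$)
$-45 + \frac{O{\left(-3 \right)}}{0 + 7 \left(-21\right)} = -45 + \frac{1 - 3}{0 + 7 \left(-21\right)} = -45 + \frac{1}{0 - 147} \left(-2\right) = -45 + \frac{1}{-147} \left(-2\right) = -45 - - \frac{2}{147} = -45 + \frac{2}{147} = - \frac{6613}{147}$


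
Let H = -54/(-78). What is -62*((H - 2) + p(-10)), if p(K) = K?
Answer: 9114/13 ≈ 701.08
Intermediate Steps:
H = 9/13 (H = -54*(-1/78) = 9/13 ≈ 0.69231)
-62*((H - 2) + p(-10)) = -62*((9/13 - 2) - 10) = -62*(-17/13 - 10) = -62*(-147/13) = 9114/13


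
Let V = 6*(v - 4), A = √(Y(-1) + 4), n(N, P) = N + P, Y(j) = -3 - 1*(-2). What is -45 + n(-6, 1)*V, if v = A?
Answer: 75 - 30*√3 ≈ 23.038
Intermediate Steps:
Y(j) = -1 (Y(j) = -3 + 2 = -1)
A = √3 (A = √(-1 + 4) = √3 ≈ 1.7320)
v = √3 ≈ 1.7320
V = -24 + 6*√3 (V = 6*(√3 - 4) = 6*(-4 + √3) = -24 + 6*√3 ≈ -13.608)
-45 + n(-6, 1)*V = -45 + (-6 + 1)*(-24 + 6*√3) = -45 - 5*(-24 + 6*√3) = -45 + (120 - 30*√3) = 75 - 30*√3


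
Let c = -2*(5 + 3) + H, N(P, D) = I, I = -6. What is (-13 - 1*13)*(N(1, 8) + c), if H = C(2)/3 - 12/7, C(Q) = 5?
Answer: 12038/21 ≈ 573.24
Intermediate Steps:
N(P, D) = -6
H = -1/21 (H = 5/3 - 12/7 = -1/21 ≈ -0.047619)
c = -337/21 (c = -2*(5 + 3) - 1/21 = -2*8 - 1/21 = -16 - 1/21 = -337/21 ≈ -16.048)
(-13 - 1*13)*(N(1, 8) + c) = (-13 - 1*13)*(-6 - 337/21) = (-13 - 13)*(-463/21) = -26*(-463/21) = 12038/21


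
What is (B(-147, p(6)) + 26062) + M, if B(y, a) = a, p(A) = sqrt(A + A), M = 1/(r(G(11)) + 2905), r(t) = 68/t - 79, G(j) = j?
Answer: 811935559/31154 + 2*sqrt(3) ≈ 26065.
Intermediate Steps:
r(t) = -79 + 68/t
M = 11/31154 (M = 1/((-79 + 68/11) + 2905) = 1/(-801/11 + 2905) = 1/(31154/11) = 11/31154 ≈ 0.00035308)
p(A) = sqrt(2)*sqrt(A) (p(A) = sqrt(2*A) = sqrt(2)*sqrt(A))
(B(-147, p(6)) + 26062) + M = (sqrt(2)*sqrt(6) + 26062) + 11/31154 = (2*sqrt(3) + 26062) + 11/31154 = (26062 + 2*sqrt(3)) + 11/31154 = 811935559/31154 + 2*sqrt(3)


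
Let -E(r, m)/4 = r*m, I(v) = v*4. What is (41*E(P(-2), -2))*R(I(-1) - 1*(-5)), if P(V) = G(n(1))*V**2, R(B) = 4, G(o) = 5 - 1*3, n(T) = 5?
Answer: 10496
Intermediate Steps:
I(v) = 4*v
G(o) = 2 (G(o) = 5 - 3 = 2)
P(V) = 2*V**2
E(r, m) = -4*m*r (E(r, m) = -4*r*m = -4*m*r)
(41*E(P(-2), -2))*R(I(-1) - 1*(-5)) = (41*(-4*(-2)*2*(-2)**2))*4 = (41*(-4*(-2)*2*4))*4 = (41*(-4*(-2)*8))*4 = (41*64)*4 = 2624*4 = 10496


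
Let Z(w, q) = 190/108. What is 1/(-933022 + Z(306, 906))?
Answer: -54/50383093 ≈ -1.0718e-6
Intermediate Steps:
Z(w, q) = 95/54 (Z(w, q) = 190*(1/108) = 95/54)
1/(-933022 + Z(306, 906)) = 1/(-933022 + 95/54) = 1/(-50383093/54) = -54/50383093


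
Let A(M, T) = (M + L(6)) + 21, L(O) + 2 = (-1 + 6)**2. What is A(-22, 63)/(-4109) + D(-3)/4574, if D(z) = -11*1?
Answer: -145827/18794566 ≈ -0.0077590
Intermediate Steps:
D(z) = -11
L(O) = 23 (L(O) = -2 + (-1 + 6)**2 = -2 + 5**2 = -2 + 25 = 23)
A(M, T) = 44 + M (A(M, T) = (M + 23) + 21 = (23 + M) + 21 = 44 + M)
A(-22, 63)/(-4109) + D(-3)/4574 = (44 - 22)/(-4109) - 11/4574 = 22*(-1/4109) - 11*1/4574 = -22/4109 - 11/4574 = -145827/18794566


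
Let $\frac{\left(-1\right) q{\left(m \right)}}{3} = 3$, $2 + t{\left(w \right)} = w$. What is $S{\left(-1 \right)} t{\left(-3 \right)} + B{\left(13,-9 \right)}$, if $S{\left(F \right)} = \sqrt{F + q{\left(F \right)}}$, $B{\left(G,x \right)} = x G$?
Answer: $-117 - 5 i \sqrt{10} \approx -117.0 - 15.811 i$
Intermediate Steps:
$t{\left(w \right)} = -2 + w$
$q{\left(m \right)} = -9$ ($q{\left(m \right)} = \left(-3\right) 3 = -9$)
$B{\left(G,x \right)} = G x$
$S{\left(F \right)} = \sqrt{-9 + F}$ ($S{\left(F \right)} = \sqrt{F - 9} = \sqrt{-9 + F}$)
$S{\left(-1 \right)} t{\left(-3 \right)} + B{\left(13,-9 \right)} = \sqrt{-9 - 1} \left(-2 - 3\right) + 13 \left(-9\right) = \sqrt{-10} \left(-5\right) - 117 = i \sqrt{10} \left(-5\right) - 117 = - 5 i \sqrt{10} - 117 = -117 - 5 i \sqrt{10}$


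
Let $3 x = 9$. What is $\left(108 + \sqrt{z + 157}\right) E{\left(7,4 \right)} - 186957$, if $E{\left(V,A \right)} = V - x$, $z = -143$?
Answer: $-186525 + 4 \sqrt{14} \approx -1.8651 \cdot 10^{5}$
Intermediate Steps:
$x = 3$ ($x = \frac{1}{3} \cdot 9 = 3$)
$E{\left(V,A \right)} = -3 + V$ ($E{\left(V,A \right)} = V - 3 = -3 + V$)
$\left(108 + \sqrt{z + 157}\right) E{\left(7,4 \right)} - 186957 = \left(108 + \sqrt{-143 + 157}\right) \left(-3 + 7\right) - 186957 = \left(108 + \sqrt{14}\right) 4 - 186957 = \left(432 + 4 \sqrt{14}\right) - 186957 = -186525 + 4 \sqrt{14}$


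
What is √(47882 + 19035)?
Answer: √66917 ≈ 258.68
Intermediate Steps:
√(47882 + 19035) = √66917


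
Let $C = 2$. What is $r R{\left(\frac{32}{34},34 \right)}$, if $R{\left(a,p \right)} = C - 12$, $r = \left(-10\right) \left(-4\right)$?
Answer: $-400$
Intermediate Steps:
$r = 40$
$R{\left(a,p \right)} = -10$ ($R{\left(a,p \right)} = 2 - 12 = -10$)
$r R{\left(\frac{32}{34},34 \right)} = 40 \left(-10\right) = -400$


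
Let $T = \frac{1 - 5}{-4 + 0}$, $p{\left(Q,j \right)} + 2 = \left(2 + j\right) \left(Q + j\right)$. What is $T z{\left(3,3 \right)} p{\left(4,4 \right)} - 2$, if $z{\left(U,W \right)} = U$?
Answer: $136$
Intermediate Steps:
$p{\left(Q,j \right)} = -2 + \left(2 + j\right) \left(Q + j\right)$
$T = 1$ ($T = - \frac{4}{-4} = \left(-4\right) \left(- \frac{1}{4}\right) = 1$)
$T z{\left(3,3 \right)} p{\left(4,4 \right)} - 2 = 1 \cdot 3 \left(-2 + 4^{2} + 2 \cdot 4 + 2 \cdot 4 + 4 \cdot 4\right) - 2 = 3 \left(-2 + 16 + 8 + 8 + 16\right) - 2 = 3 \cdot 46 - 2 = 138 - 2 = 136$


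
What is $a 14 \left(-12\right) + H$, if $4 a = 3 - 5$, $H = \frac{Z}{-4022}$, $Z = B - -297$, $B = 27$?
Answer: $\frac{168762}{2011} \approx 83.919$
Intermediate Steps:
$Z = 324$ ($Z = 27 - -297 = 27 + 297 = 324$)
$H = - \frac{162}{2011}$ ($H = \frac{324}{-4022} = 324 \left(- \frac{1}{4022}\right) = - \frac{162}{2011} \approx -0.080557$)
$a = - \frac{1}{2}$ ($a = \frac{3 - 5}{4} = \frac{1}{4} \left(-2\right) = - \frac{1}{2} \approx -0.5$)
$a 14 \left(-12\right) + H = \left(- \frac{1}{2}\right) 14 \left(-12\right) - \frac{162}{2011} = \left(-7\right) \left(-12\right) - \frac{162}{2011} = 84 - \frac{162}{2011} = \frac{168762}{2011}$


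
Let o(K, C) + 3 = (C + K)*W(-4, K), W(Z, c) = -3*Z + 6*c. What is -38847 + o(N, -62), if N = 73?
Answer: -33900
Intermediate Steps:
o(K, C) = -3 + (12 + 6*K)*(C + K) (o(K, C) = -3 + (C + K)*(-3*(-4) + 6*K) = -3 + (C + K)*(12 + 6*K) = -3 + (12 + 6*K)*(C + K))
-38847 + o(N, -62) = -38847 + (-3 + 6*(-62)*(2 + 73) + 6*73*(2 + 73)) = -38847 + (-3 + 6*(-62)*75 + 6*73*75) = -38847 + (-3 - 27900 + 32850) = -38847 + 4947 = -33900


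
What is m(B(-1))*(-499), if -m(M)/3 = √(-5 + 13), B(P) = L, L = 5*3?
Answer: 2994*√2 ≈ 4234.2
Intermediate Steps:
L = 15
B(P) = 15
m(M) = -6*√2 (m(M) = -3*√(-5 + 13) = -6*√2)
m(B(-1))*(-499) = -6*√2*(-499) = 2994*√2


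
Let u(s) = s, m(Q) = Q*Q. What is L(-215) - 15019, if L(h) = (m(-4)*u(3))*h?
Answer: -25339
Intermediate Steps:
m(Q) = Q²
L(h) = 48*h (L(h) = ((-4)²*3)*h = (16*3)*h = 48*h)
L(-215) - 15019 = 48*(-215) - 15019 = -10320 - 15019 = -25339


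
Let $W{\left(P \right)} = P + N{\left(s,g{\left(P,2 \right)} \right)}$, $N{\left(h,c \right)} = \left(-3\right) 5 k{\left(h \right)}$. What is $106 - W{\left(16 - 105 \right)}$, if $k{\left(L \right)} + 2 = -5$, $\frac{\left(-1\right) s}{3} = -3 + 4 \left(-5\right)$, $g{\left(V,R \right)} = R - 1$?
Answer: $90$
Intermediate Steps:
$g{\left(V,R \right)} = -1 + R$
$s = 69$ ($s = - 3 \left(-3 + 4 \left(-5\right)\right) = - 3 \left(-3 - 20\right) = \left(-3\right) \left(-23\right) = 69$)
$k{\left(L \right)} = -7$ ($k{\left(L \right)} = -2 - 5 = -7$)
$N{\left(h,c \right)} = 105$ ($N{\left(h,c \right)} = \left(-3\right) 5 \left(-7\right) = \left(-15\right) \left(-7\right) = 105$)
$W{\left(P \right)} = 105 + P$ ($W{\left(P \right)} = P + 105 = 105 + P$)
$106 - W{\left(16 - 105 \right)} = 106 - \left(105 + \left(16 - 105\right)\right) = 106 - \left(105 - 89\right) = 106 - 16 = 90$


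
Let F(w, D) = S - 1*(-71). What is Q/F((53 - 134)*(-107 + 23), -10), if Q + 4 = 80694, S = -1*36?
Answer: 16138/7 ≈ 2305.4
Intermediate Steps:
S = -36
Q = 80690 (Q = -4 + 80694 = 80690)
F(w, D) = 35 (F(w, D) = -36 - 1*(-71) = -36 + 71 = 35)
Q/F((53 - 134)*(-107 + 23), -10) = 80690/35 = 80690*(1/35) = 16138/7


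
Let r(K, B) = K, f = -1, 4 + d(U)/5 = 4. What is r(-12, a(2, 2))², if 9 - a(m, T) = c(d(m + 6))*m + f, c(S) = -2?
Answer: 144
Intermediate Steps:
d(U) = 0 (d(U) = -20 + 5*4 = -20 + 20 = 0)
a(m, T) = 10 + 2*m (a(m, T) = 9 - (-2*m - 1) = 9 - (-1 - 2*m) = 9 + (1 + 2*m) = 10 + 2*m)
r(-12, a(2, 2))² = (-12)² = 144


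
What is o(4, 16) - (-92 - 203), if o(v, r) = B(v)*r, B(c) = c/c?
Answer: 311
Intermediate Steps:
B(c) = 1
o(v, r) = r (o(v, r) = 1*r = r)
o(4, 16) - (-92 - 203) = 16 - (-92 - 203) = 16 - 1*(-295) = 16 + 295 = 311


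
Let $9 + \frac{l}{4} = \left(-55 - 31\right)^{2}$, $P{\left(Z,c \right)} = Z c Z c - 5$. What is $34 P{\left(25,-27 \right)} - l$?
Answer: $15461532$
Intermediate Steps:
$P{\left(Z,c \right)} = -5 + Z^{2} c^{2}$ ($P{\left(Z,c \right)} = c Z^{2} c - 5 = Z^{2} c^{2} - 5 = -5 + Z^{2} c^{2}$)
$l = 29548$ ($l = -36 + 4 \left(-55 - 31\right)^{2} = -36 + 4 \left(-86\right)^{2} = -36 + 4 \cdot 7396 = -36 + 29584 = 29548$)
$34 P{\left(25,-27 \right)} - l = 34 \left(-5 + 25^{2} \left(-27\right)^{2}\right) - 29548 = 34 \left(-5 + 625 \cdot 729\right) - 29548 = 34 \left(-5 + 455625\right) - 29548 = 34 \cdot 455620 - 29548 = 15491080 - 29548 = 15461532$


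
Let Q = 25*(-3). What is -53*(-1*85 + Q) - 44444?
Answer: -35964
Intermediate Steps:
Q = -75
-53*(-1*85 + Q) - 44444 = -53*(-1*85 - 75) - 44444 = -53*(-85 - 75) - 44444 = -53*(-160) - 44444 = 8480 - 44444 = -35964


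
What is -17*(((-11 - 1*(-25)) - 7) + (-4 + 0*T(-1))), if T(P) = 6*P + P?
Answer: -51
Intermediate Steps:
T(P) = 7*P
-17*(((-11 - 1*(-25)) - 7) + (-4 + 0*T(-1))) = -17*(((-11 - 1*(-25)) - 7) + (-4 + 0*(7*(-1)))) = -17*(((-11 + 25) - 7) + (-4 + 0*(-7))) = -17*((14 - 7) + (-4 + 0)) = -17*(7 - 4) = -17*3 = -51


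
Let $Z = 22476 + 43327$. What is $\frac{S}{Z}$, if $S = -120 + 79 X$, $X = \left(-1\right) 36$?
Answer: $- \frac{2964}{65803} \approx -0.045044$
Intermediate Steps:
$X = -36$
$S = -2964$ ($S = -120 + 79 \left(-36\right) = -120 - 2844 = -2964$)
$Z = 65803$
$\frac{S}{Z} = - \frac{2964}{65803}$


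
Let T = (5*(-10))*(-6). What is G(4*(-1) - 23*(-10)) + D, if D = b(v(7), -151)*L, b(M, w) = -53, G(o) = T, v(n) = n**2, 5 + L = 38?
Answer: -1449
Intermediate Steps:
L = 33 (L = -5 + 38 = 33)
T = 300 (T = -50*(-6) = 300)
G(o) = 300
D = -1749 (D = -53*33 = -1749)
G(4*(-1) - 23*(-10)) + D = 300 - 1749 = -1449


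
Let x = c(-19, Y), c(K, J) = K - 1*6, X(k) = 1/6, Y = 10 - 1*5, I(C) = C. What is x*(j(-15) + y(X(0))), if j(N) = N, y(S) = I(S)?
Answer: 2225/6 ≈ 370.83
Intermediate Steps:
Y = 5 (Y = 10 - 5 = 5)
X(k) = ⅙
y(S) = S
c(K, J) = -6 + K (c(K, J) = K - 6 = -6 + K)
x = -25 (x = -6 - 19 = -25)
x*(j(-15) + y(X(0))) = -25*(-15 + ⅙) = -25*(-89/6) = 2225/6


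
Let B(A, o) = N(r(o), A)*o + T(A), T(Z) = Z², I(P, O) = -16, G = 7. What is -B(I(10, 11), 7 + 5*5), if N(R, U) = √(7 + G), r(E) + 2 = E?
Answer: -256 - 32*√14 ≈ -375.73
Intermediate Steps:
r(E) = -2 + E
N(R, U) = √14 (N(R, U) = √(7 + 7) = √14)
B(A, o) = A² + o*√14 (B(A, o) = √14*o + A² = o*√14 + A² = A² + o*√14)
-B(I(10, 11), 7 + 5*5) = -((-16)² + (7 + 5*5)*√14) = -(256 + (7 + 25)*√14) = -(256 + 32*√14) = -256 - 32*√14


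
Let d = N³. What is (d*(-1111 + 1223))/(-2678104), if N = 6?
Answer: -3024/334763 ≈ -0.0090333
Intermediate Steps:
d = 216 (d = 6³ = 216)
(d*(-1111 + 1223))/(-2678104) = (216*(-1111 + 1223))/(-2678104) = (216*112)*(-1/2678104) = 24192*(-1/2678104) = -3024/334763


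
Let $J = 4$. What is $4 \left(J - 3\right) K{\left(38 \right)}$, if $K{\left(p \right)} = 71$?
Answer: $284$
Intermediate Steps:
$4 \left(J - 3\right) K{\left(38 \right)} = 4 \left(4 - 3\right) 71 = 4 \cdot 1 \cdot 71 = 4 \cdot 71 = 284$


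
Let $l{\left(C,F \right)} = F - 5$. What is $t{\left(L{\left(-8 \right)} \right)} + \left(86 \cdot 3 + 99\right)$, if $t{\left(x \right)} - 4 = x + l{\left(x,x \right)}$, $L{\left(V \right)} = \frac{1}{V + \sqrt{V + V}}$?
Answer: $\frac{1779}{5} - \frac{i}{10} \approx 355.8 - 0.1 i$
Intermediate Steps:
$l{\left(C,F \right)} = -5 + F$
$L{\left(V \right)} = \frac{1}{V + \sqrt{2} \sqrt{V}}$ ($L{\left(V \right)} = \frac{1}{V + \sqrt{2 V}} = \frac{1}{V + \sqrt{2} \sqrt{V}}$)
$t{\left(x \right)} = -1 + 2 x$ ($t{\left(x \right)} = 4 + \left(x + \left(-5 + x\right)\right) = 4 + \left(-5 + 2 x\right) = -1 + 2 x$)
$t{\left(L{\left(-8 \right)} \right)} + \left(86 \cdot 3 + 99\right) = \left(-1 + \frac{2}{-8 + \sqrt{2} \sqrt{-8}}\right) + \left(86 \cdot 3 + 99\right) = \left(-1 + \frac{2}{-8 + \sqrt{2} \cdot 2 i \sqrt{2}}\right) + \left(258 + 99\right) = \left(-1 + \frac{2}{-8 + 4 i}\right) + 357 = \left(-1 + 2 \frac{-8 - 4 i}{80}\right) + 357 = \left(-1 + \frac{-8 - 4 i}{40}\right) + 357 = 356 + \frac{-8 - 4 i}{40}$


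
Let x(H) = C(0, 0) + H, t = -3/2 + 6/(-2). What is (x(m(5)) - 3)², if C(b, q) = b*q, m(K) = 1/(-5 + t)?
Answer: 3481/361 ≈ 9.6427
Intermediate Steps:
t = -9/2 (t = -3*½ + 6*(-½) = -3/2 - 3 = -9/2 ≈ -4.5000)
m(K) = -2/19 (m(K) = 1/(-5 - 9/2) = 1/(-19/2) = -2/19)
x(H) = H (x(H) = 0*0 + H = 0 + H = H)
(x(m(5)) - 3)² = (-2/19 - 3)² = (-59/19)² = 3481/361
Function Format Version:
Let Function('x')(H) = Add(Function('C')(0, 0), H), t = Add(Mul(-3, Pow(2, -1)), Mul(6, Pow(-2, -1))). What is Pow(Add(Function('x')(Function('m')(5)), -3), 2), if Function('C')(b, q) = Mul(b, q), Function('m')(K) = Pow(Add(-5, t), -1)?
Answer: Rational(3481, 361) ≈ 9.6427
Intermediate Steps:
t = Rational(-9, 2) (t = Add(Mul(-3, Rational(1, 2)), Mul(6, Rational(-1, 2))) = Add(Rational(-3, 2), -3) = Rational(-9, 2) ≈ -4.5000)
Function('m')(K) = Rational(-2, 19) (Function('m')(K) = Pow(Add(-5, Rational(-9, 2)), -1) = Pow(Rational(-19, 2), -1) = Rational(-2, 19))
Function('x')(H) = H (Function('x')(H) = Add(Mul(0, 0), H) = Add(0, H) = H)
Pow(Add(Function('x')(Function('m')(5)), -3), 2) = Pow(Add(Rational(-2, 19), -3), 2) = Pow(Rational(-59, 19), 2) = Rational(3481, 361)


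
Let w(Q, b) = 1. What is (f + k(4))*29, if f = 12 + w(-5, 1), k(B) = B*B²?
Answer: 2233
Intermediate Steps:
k(B) = B³
f = 13 (f = 12 + 1 = 13)
(f + k(4))*29 = (13 + 4³)*29 = (13 + 64)*29 = 77*29 = 2233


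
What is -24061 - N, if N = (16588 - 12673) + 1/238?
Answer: -6658289/238 ≈ -27976.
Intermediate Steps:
N = 931771/238 (N = 3915 + 1/238 = 931771/238 ≈ 3915.0)
-24061 - N = -24061 - 1*931771/238 = -24061 - 931771/238 = -6658289/238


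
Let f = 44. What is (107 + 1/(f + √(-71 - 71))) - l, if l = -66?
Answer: 179769/1039 - I*√142/2078 ≈ 173.02 - 0.0057345*I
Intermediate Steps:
(107 + 1/(f + √(-71 - 71))) - l = (107 + 1/(44 + √(-71 - 71))) - 1*(-66) = (107 + 1/(44 + √(-142))) + 66 = (107 + 1/(44 + I*√142)) + 66 = 173 + 1/(44 + I*√142)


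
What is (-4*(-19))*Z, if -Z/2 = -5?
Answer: 760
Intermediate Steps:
Z = 10 (Z = -2*(-5) = 10)
(-4*(-19))*Z = -4*(-19)*10 = 76*10 = 760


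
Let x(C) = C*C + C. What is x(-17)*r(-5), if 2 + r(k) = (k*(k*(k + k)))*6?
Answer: -408544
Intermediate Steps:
x(C) = C + C² (x(C) = C² + C = C + C²)
r(k) = -2 + 12*k³ (r(k) = -2 + (k*(k*(k + k)))*6 = -2 + (k*(k*(2*k)))*6 = -2 + (k*(2*k²))*6 = -2 + (2*k³)*6 = -2 + 12*k³)
x(-17)*r(-5) = (-17*(1 - 17))*(-2 + 12*(-5)³) = (-17*(-16))*(-2 + 12*(-125)) = 272*(-2 - 1500) = 272*(-1502) = -408544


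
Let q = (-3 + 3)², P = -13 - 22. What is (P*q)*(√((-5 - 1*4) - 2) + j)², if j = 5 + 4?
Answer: 0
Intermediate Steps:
j = 9
P = -35
q = 0 (q = 0² = 0)
(P*q)*(√((-5 - 1*4) - 2) + j)² = (-35*0)*(√((-5 - 1*4) - 2) + 9)² = 0*(√((-5 - 4) - 2) + 9)² = 0*(√(-9 - 2) + 9)² = 0*(√(-11) + 9)² = 0*(I*√11 + 9)² = 0*(9 + I*√11)² = 0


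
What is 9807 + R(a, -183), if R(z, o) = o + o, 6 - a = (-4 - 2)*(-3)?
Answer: 9441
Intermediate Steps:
a = -12 (a = 6 - (-4 - 2)*(-3) = 6 - (-6)*(-3) = 6 - 1*18 = 6 - 18 = -12)
R(z, o) = 2*o
9807 + R(a, -183) = 9807 + 2*(-183) = 9807 - 366 = 9441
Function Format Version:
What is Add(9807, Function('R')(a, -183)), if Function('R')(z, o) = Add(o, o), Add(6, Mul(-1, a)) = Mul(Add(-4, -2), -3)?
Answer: 9441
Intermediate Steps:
a = -12 (a = Add(6, Mul(-1, Mul(Add(-4, -2), -3))) = Add(6, Mul(-1, Mul(-6, -3))) = Add(6, Mul(-1, 18)) = Add(6, -18) = -12)
Function('R')(z, o) = Mul(2, o)
Add(9807, Function('R')(a, -183)) = Add(9807, Mul(2, -183)) = Add(9807, -366) = 9441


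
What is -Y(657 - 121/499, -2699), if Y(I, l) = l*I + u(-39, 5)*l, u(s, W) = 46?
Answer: 946474524/499 ≈ 1.8967e+6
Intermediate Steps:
Y(I, l) = 46*l + I*l (Y(I, l) = l*I + 46*l = I*l + 46*l = 46*l + I*l)
-Y(657 - 121/499, -2699) = -(-2699)*(46 + (657 - 121/499)) = -(-2699)*(46 + 327722/499) = -(-2699)*350676/499 = -1*(-946474524/499) = 946474524/499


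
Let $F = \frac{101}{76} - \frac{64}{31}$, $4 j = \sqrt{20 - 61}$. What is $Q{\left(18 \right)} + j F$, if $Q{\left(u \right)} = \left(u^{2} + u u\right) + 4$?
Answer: $652 - \frac{1733 i \sqrt{41}}{9424} \approx 652.0 - 1.1775 i$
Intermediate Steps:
$j = \frac{i \sqrt{41}}{4}$ ($j = \frac{\sqrt{20 - 61}}{4} = \frac{\sqrt{-41}}{4} = \frac{i \sqrt{41}}{4} \approx 1.6008 i$)
$F = - \frac{1733}{2356}$ ($F = 101 \cdot \frac{1}{76} - \frac{64}{31} = \frac{101}{76} - \frac{64}{31} = - \frac{1733}{2356} \approx -0.73557$)
$Q{\left(u \right)} = 4 + 2 u^{2}$ ($Q{\left(u \right)} = \left(u^{2} + u^{2}\right) + 4 = 2 u^{2} + 4 = 4 + 2 u^{2}$)
$Q{\left(18 \right)} + j F = \left(4 + 2 \cdot 18^{2}\right) + \frac{i \sqrt{41}}{4} \left(- \frac{1733}{2356}\right) = \left(4 + 2 \cdot 324\right) - \frac{1733 i \sqrt{41}}{9424} = \left(4 + 648\right) - \frac{1733 i \sqrt{41}}{9424} = 652 - \frac{1733 i \sqrt{41}}{9424}$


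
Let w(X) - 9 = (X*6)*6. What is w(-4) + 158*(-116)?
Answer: -18463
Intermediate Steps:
w(X) = 9 + 36*X (w(X) = 9 + (X*6)*6 = 9 + (6*X)*6 = 9 + 36*X)
w(-4) + 158*(-116) = (9 + 36*(-4)) + 158*(-116) = (9 - 144) - 18328 = -135 - 18328 = -18463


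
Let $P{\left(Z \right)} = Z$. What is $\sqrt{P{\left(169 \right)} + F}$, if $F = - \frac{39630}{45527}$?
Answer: $\frac{\sqrt{348483371191}}{45527} \approx 12.966$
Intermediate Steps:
$F = - \frac{39630}{45527}$ ($F = \left(-39630\right) \frac{1}{45527} = - \frac{39630}{45527} \approx -0.87047$)
$\sqrt{P{\left(169 \right)} + F} = \sqrt{169 - \frac{39630}{45527}} = \sqrt{\frac{7654433}{45527}} = \frac{\sqrt{348483371191}}{45527}$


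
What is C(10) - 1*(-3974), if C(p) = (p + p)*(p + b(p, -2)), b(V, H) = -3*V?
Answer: 3574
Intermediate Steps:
C(p) = -4*p² (C(p) = (p + p)*(p - 3*p) = (2*p)*(-2*p) = -4*p²)
C(10) - 1*(-3974) = -4*10² - 1*(-3974) = -4*100 + 3974 = -400 + 3974 = 3574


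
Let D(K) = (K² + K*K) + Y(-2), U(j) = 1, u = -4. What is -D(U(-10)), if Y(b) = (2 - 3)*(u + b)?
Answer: -8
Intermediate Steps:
Y(b) = 4 - b (Y(b) = (2 - 3)*(-4 + b) = -(-4 + b) = 4 - b)
D(K) = 6 + 2*K² (D(K) = (K² + K*K) + (4 - 1*(-2)) = (K² + K²) + (4 + 2) = 2*K² + 6 = 6 + 2*K²)
-D(U(-10)) = -(6 + 2*1²) = -(6 + 2*1) = -(6 + 2) = -1*8 = -8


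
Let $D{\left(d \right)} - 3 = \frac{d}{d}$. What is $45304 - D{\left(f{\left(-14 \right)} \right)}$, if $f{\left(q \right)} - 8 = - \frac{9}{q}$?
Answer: $45300$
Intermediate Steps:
$f{\left(q \right)} = 8 - \frac{9}{q}$
$D{\left(d \right)} = 4$ ($D{\left(d \right)} = 3 + \frac{d}{d} = 3 + 1 = 4$)
$45304 - D{\left(f{\left(-14 \right)} \right)} = 45304 - 4 = 45300$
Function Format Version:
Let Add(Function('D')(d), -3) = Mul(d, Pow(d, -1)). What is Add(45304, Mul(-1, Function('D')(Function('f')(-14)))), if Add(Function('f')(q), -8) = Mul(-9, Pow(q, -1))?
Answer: 45300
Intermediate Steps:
Function('f')(q) = Add(8, Mul(-9, Pow(q, -1)))
Function('D')(d) = 4 (Function('D')(d) = Add(3, Mul(d, Pow(d, -1))) = Add(3, 1) = 4)
Add(45304, Mul(-1, Function('D')(Function('f')(-14)))) = Add(45304, Mul(-1, 4)) = Add(45304, -4) = 45300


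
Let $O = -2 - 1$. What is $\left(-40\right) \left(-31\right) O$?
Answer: $-3720$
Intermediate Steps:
$O = -3$ ($O = -2 - 1 = -3$)
$\left(-40\right) \left(-31\right) O = \left(-40\right) \left(-31\right) \left(-3\right) = 1240 \left(-3\right) = -3720$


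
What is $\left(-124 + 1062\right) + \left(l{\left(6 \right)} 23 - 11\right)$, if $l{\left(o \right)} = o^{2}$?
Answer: $1755$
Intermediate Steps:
$\left(-124 + 1062\right) + \left(l{\left(6 \right)} 23 - 11\right) = \left(-124 + 1062\right) - \left(11 - 6^{2} \cdot 23\right) = 938 + \left(36 \cdot 23 - 11\right) = 938 + \left(828 - 11\right) = 938 + 817 = 1755$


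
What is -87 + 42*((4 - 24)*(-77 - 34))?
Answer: 93153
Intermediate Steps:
-87 + 42*((4 - 24)*(-77 - 34)) = -87 + 42*(-20*(-111)) = -87 + 42*2220 = -87 + 93240 = 93153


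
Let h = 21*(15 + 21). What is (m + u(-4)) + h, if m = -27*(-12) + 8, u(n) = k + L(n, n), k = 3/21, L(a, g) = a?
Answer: 7589/7 ≈ 1084.1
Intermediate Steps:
k = 1/7 (k = 3*(1/21) = 1/7 ≈ 0.14286)
h = 756 (h = 21*36 = 756)
u(n) = 1/7 + n
m = 332 (m = 324 + 8 = 332)
(m + u(-4)) + h = (332 + (1/7 - 4)) + 756 = (332 - 27/7) + 756 = 2297/7 + 756 = 7589/7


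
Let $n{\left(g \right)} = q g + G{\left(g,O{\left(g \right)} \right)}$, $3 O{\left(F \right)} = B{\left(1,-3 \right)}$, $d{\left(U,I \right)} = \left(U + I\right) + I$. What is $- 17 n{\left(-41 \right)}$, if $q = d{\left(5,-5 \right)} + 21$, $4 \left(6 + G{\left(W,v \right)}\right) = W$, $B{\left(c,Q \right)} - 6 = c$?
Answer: $\frac{45713}{4} \approx 11428.0$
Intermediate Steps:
$B{\left(c,Q \right)} = 6 + c$
$d{\left(U,I \right)} = U + 2 I$ ($d{\left(U,I \right)} = \left(I + U\right) + I = U + 2 I$)
$O{\left(F \right)} = \frac{7}{3}$ ($O{\left(F \right)} = \frac{6 + 1}{3} = \frac{1}{3} \cdot 7 = \frac{7}{3}$)
$G{\left(W,v \right)} = -6 + \frac{W}{4}$
$q = 16$ ($q = \left(5 + 2 \left(-5\right)\right) + 21 = \left(5 - 10\right) + 21 = -5 + 21 = 16$)
$n{\left(g \right)} = -6 + \frac{65 g}{4}$ ($n{\left(g \right)} = 16 g + \left(-6 + \frac{g}{4}\right) = -6 + \frac{65 g}{4}$)
$- 17 n{\left(-41 \right)} = - 17 \left(-6 + \frac{65}{4} \left(-41\right)\right) = - 17 \left(-6 - \frac{2665}{4}\right) = \left(-17\right) \left(- \frac{2689}{4}\right) = \frac{45713}{4}$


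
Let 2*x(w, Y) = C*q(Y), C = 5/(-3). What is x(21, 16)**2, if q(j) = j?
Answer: 1600/9 ≈ 177.78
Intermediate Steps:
C = -5/3 (C = 5*(-1/3) = -5/3 ≈ -1.6667)
x(w, Y) = -5*Y/6 (x(w, Y) = (-5*Y/3)/2 = -5*Y/6)
x(21, 16)**2 = (-5/6*16)**2 = (-40/3)**2 = 1600/9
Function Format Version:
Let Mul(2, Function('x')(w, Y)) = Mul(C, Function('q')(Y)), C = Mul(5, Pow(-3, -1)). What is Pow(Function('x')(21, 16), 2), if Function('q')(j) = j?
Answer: Rational(1600, 9) ≈ 177.78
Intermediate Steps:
C = Rational(-5, 3) (C = Mul(5, Rational(-1, 3)) = Rational(-5, 3) ≈ -1.6667)
Function('x')(w, Y) = Mul(Rational(-5, 6), Y) (Function('x')(w, Y) = Mul(Rational(1, 2), Mul(Rational(-5, 3), Y)) = Mul(Rational(-5, 6), Y))
Pow(Function('x')(21, 16), 2) = Pow(Mul(Rational(-5, 6), 16), 2) = Pow(Rational(-40, 3), 2) = Rational(1600, 9)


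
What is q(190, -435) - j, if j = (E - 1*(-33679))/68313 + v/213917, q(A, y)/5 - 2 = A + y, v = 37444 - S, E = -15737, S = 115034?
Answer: -17753711798659/14613312021 ≈ -1214.9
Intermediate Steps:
v = -77590 (v = 37444 - 1*115034 = 37444 - 115034 = -77590)
q(A, y) = 10 + 5*A + 5*y (q(A, y) = 10 + 5*(A + y) = 10 + (5*A + 5*y) = 10 + 5*A + 5*y)
j = -1462306856/14613312021 (j = (-15737 - 1*(-33679))/68313 - 77590/213917 = (-15737 + 33679)*(1/68313) - 77590*1/213917 = 17942*(1/68313) - 77590/213917 = 17942/68313 - 77590/213917 = -1462306856/14613312021 ≈ -0.10007)
q(190, -435) - j = (10 + 5*190 + 5*(-435)) - 1*(-1462306856/14613312021) = (10 + 950 - 2175) + 1462306856/14613312021 = -1215 + 1462306856/14613312021 = -17753711798659/14613312021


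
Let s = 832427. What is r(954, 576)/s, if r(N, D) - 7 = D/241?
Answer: 2263/200614907 ≈ 1.1280e-5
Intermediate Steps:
r(N, D) = 7 + D/241
r(954, 576)/s = (7 + (1/241)*576)/832427 = (7 + 576/241)*(1/832427) = (2263/241)*(1/832427) = 2263/200614907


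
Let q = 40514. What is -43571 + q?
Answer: -3057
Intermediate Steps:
-43571 + q = -43571 + 40514 = -3057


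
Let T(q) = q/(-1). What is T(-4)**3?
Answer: 64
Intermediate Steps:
T(q) = -q (T(q) = q*(-1) = -q)
T(-4)**3 = (-1*(-4))**3 = 4**3 = 64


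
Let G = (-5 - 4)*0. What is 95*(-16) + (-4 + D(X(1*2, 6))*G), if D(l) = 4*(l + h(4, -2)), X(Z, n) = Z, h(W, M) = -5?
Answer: -1524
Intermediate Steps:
G = 0 (G = -9*0 = 0)
D(l) = -20 + 4*l (D(l) = 4*(l - 5) = 4*(-5 + l) = -20 + 4*l)
95*(-16) + (-4 + D(X(1*2, 6))*G) = 95*(-16) + (-4 + (-20 + 4*(1*2))*0) = -1520 + (-4 + (-20 + 4*2)*0) = -1520 + (-4 + (-20 + 8)*0) = -1520 + (-4 - 12*0) = -1520 + (-4 + 0) = -1520 - 4 = -1524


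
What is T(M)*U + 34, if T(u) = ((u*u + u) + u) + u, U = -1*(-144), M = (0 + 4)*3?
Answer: 25954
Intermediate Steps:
M = 12 (M = 4*3 = 12)
U = 144
T(u) = u² + 3*u (T(u) = ((u² + u) + u) + u = ((u + u²) + u) + u = (u² + 2*u) + u = u² + 3*u)
T(M)*U + 34 = (12*(3 + 12))*144 + 34 = (12*15)*144 + 34 = 180*144 + 34 = 25920 + 34 = 25954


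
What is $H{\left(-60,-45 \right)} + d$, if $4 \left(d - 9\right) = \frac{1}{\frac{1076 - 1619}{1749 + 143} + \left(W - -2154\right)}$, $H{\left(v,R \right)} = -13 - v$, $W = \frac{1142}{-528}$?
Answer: $\frac{1367769070}{24424397} \approx 56.0$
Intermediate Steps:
$W = - \frac{571}{264}$ ($W = 1142 \left(- \frac{1}{528}\right) = - \frac{571}{264} \approx -2.1629$)
$d = \frac{219822411}{24424397}$ ($d = 9 + \frac{1}{4 \left(\frac{1076 - 1619}{1749 + 143} - - \frac{568085}{264}\right)} = 9 + \frac{1}{4 \left(- \frac{543}{1892} + \left(- \frac{571}{264} + 2154\right)\right)} = 9 + \frac{1}{4 \left(\left(-543\right) \frac{1}{1892} + \frac{568085}{264}\right)} = 9 + \frac{1}{4 \left(- \frac{543}{1892} + \frac{568085}{264}\right)} = 9 + \frac{1}{4 \cdot \frac{24424397}{11352}} = 9 + \frac{1}{4} \cdot \frac{11352}{24424397} = 9 + \frac{2838}{24424397} = \frac{219822411}{24424397} \approx 9.0001$)
$H{\left(-60,-45 \right)} + d = \left(-13 - -60\right) + \frac{219822411}{24424397} = \left(-13 + 60\right) + \frac{219822411}{24424397} = 47 + \frac{219822411}{24424397} = \frac{1367769070}{24424397}$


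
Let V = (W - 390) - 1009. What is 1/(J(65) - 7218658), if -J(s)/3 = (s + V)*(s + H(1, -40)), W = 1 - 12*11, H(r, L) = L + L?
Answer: -1/7284583 ≈ -1.3728e-7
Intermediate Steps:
H(r, L) = 2*L
W = -131 (W = 1 - 132 = -131)
V = -1530 (V = (-131 - 390) - 1009 = -521 - 1009 = -1530)
J(s) = -3*(-1530 + s)*(-80 + s) (J(s) = -3*(s - 1530)*(s + 2*(-40)) = -3*(-1530 + s)*(s - 80) = -3*(-1530 + s)*(-80 + s))
1/(J(65) - 7218658) = 1/((-367200 - 3*65² + 4830*65) - 7218658) = 1/((-367200 - 3*4225 + 313950) - 7218658) = 1/((-367200 - 12675 + 313950) - 7218658) = 1/(-65925 - 7218658) = 1/(-7284583) = -1/7284583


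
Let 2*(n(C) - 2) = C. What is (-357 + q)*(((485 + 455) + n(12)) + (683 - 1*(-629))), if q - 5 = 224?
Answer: -289280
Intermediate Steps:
q = 229 (q = 5 + 224 = 229)
n(C) = 2 + C/2
(-357 + q)*(((485 + 455) + n(12)) + (683 - 1*(-629))) = (-357 + 229)*(((485 + 455) + (2 + (½)*12)) + (683 - 1*(-629))) = -128*((940 + (2 + 6)) + (683 + 629)) = -128*((940 + 8) + 1312) = -128*(948 + 1312) = -128*2260 = -289280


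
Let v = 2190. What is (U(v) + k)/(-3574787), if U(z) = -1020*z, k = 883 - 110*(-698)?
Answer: 2156137/3574787 ≈ 0.60315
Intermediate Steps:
k = 77663 (k = 883 + 76780 = 77663)
(U(v) + k)/(-3574787) = (-1020*2190 + 77663)/(-3574787) = (-2233800 + 77663)*(-1/3574787) = -2156137*(-1/3574787) = 2156137/3574787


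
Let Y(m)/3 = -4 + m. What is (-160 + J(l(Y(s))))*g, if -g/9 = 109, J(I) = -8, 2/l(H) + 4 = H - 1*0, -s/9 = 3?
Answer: 164808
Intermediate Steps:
s = -27 (s = -9*3 = -27)
Y(m) = -12 + 3*m (Y(m) = 3*(-4 + m) = -12 + 3*m)
l(H) = 2/(-4 + H) (l(H) = 2/(-4 + (H - 1*0)) = 2/(-4 + (H + 0)) = 2/(-4 + H))
g = -981 (g = -9*109 = -981)
(-160 + J(l(Y(s))))*g = (-160 - 8)*(-981) = -168*(-981) = 164808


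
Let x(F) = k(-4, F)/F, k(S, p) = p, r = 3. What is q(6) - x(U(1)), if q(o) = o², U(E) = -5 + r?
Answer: 35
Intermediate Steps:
U(E) = -2 (U(E) = -5 + 3 = -2)
x(F) = 1 (x(F) = F/F = 1)
q(6) - x(U(1)) = 6² - 1*1 = 36 - 1 = 35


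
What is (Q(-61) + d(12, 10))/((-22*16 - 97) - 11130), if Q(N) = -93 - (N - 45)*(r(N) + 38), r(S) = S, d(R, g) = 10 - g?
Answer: 2531/11579 ≈ 0.21859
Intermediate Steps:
Q(N) = -93 - (-45 + N)*(38 + N) (Q(N) = -93 - (N - 45)*(N + 38) = -93 - (-45 + N)*(38 + N))
(Q(-61) + d(12, 10))/((-22*16 - 97) - 11130) = ((1617 - 1*(-61)**2 + 7*(-61)) + (10 - 1*10))/((-22*16 - 97) - 11130) = ((1617 - 1*3721 - 427) + (10 - 10))/((-352 - 97) - 11130) = ((1617 - 3721 - 427) + 0)/(-449 - 11130) = (-2531 + 0)/(-11579) = -2531*(-1/11579) = 2531/11579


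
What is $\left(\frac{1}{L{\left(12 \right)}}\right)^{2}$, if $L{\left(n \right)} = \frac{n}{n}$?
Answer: $1$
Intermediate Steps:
$L{\left(n \right)} = 1$
$\left(\frac{1}{L{\left(12 \right)}}\right)^{2} = \left(1^{-1}\right)^{2} = 1^{2} = 1$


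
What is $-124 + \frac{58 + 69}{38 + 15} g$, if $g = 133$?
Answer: $\frac{10319}{53} \approx 194.7$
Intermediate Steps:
$-124 + \frac{58 + 69}{38 + 15} g = -124 + \frac{58 + 69}{38 + 15} \cdot 133 = -124 + \frac{127}{53} \cdot 133 = -124 + \frac{16891}{53} = \frac{10319}{53}$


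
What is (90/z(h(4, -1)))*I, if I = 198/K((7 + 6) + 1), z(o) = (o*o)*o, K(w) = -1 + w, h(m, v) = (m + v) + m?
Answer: 17820/4459 ≈ 3.9964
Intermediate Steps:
h(m, v) = v + 2*m
z(o) = o³ (z(o) = o²*o = o³)
I = 198/13 (I = 198/(-1 + ((7 + 6) + 1)) = 198/(-1 + (13 + 1)) = 198/(-1 + 14) = 198/13 ≈ 15.231)
(90/z(h(4, -1)))*I = (90/((-1 + 2*4)³))*(198/13) = (90/((-1 + 8)³))*(198/13) = (90/(7³))*(198/13) = (90/343)*(198/13) = 17820/4459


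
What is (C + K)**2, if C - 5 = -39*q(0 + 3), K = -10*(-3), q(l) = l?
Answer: 6724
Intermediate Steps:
K = 30
C = -112 (C = 5 - 39*(0 + 3) = 5 - 39*3 = 5 - 117 = -112)
(C + K)**2 = (-112 + 30)**2 = (-82)**2 = 6724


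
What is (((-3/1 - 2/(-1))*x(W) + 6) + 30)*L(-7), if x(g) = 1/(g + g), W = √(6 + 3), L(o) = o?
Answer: -1505/6 ≈ -250.83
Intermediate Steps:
W = 3 (W = √9 = 3)
x(g) = 1/(2*g)
(((-3/1 - 2/(-1))*x(W) + 6) + 30)*L(-7) = (((-3/1 - 2/(-1))*((½)/3) + 6) + 30)*(-7) = (((-3*1 - 2*(-1))*((½)*(⅓)) + 6) + 30)*(-7) = (((-3 + 2)*(⅙) + 6) + 30)*(-7) = ((-1*⅙ + 6) + 30)*(-7) = ((-⅙ + 6) + 30)*(-7) = (35/6 + 30)*(-7) = (215/6)*(-7) = -1505/6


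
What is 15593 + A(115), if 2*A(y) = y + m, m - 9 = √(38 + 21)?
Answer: 15655 + √59/2 ≈ 15659.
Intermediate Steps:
m = 9 + √59 (m = 9 + √(38 + 21) = 9 + √59 ≈ 16.681)
A(y) = 9/2 + y/2 + √59/2 (A(y) = (y + (9 + √59))/2 = (9 + y + √59)/2 = 9/2 + y/2 + √59/2)
15593 + A(115) = 15593 + (9/2 + (½)*115 + √59/2) = 15593 + (9/2 + 115/2 + √59/2) = 15593 + (62 + √59/2) = 15655 + √59/2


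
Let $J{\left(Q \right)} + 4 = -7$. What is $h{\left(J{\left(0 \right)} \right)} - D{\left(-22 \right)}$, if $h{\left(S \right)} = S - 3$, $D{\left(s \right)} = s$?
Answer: $8$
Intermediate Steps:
$J{\left(Q \right)} = -11$ ($J{\left(Q \right)} = -4 - 7 = -11$)
$h{\left(S \right)} = -3 + S$
$h{\left(J{\left(0 \right)} \right)} - D{\left(-22 \right)} = \left(-3 - 11\right) - -22 = -14 + 22 = 8$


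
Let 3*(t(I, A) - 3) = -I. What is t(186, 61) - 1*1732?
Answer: -1791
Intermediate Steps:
t(I, A) = 3 - I/3 (t(I, A) = 3 + (-I)/3 = 3 - I/3)
t(186, 61) - 1*1732 = (3 - ⅓*186) - 1*1732 = (3 - 62) - 1732 = -59 - 1732 = -1791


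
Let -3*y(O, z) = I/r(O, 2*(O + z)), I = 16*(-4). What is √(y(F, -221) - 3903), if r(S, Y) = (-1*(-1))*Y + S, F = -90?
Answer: I*√278243103/267 ≈ 62.474*I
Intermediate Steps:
I = -64
r(S, Y) = S + Y (r(S, Y) = 1*Y + S = Y + S = S + Y)
y(O, z) = 64/(3*(2*z + 3*O)) (y(O, z) = -(-64)/(3*(O + 2*(O + z))) = -(-64)/(3*(O + (2*O + 2*z))) = -(-64)/(3*(2*z + 3*O)) = 64/(3*(2*z + 3*O)))
√(y(F, -221) - 3903) = √(64/(3*(2*(-221) + 3*(-90))) - 3903) = √(64/(3*(-442 - 270)) - 3903) = √((64/3)/(-712) - 3903) = √((64/3)*(-1/712) - 3903) = √(-8/267 - 3903) = √(-1042109/267) = I*√278243103/267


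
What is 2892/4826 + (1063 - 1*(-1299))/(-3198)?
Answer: -537599/3858387 ≈ -0.13933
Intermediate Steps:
2892/4826 + (1063 - 1*(-1299))/(-3198) = 2892*(1/4826) + (1063 + 1299)*(-1/3198) = 1446/2413 + 2362*(-1/3198) = 1446/2413 - 1181/1599 = -537599/3858387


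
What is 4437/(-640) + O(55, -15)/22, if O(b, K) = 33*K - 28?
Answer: -216167/7040 ≈ -30.706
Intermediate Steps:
O(b, K) = -28 + 33*K
4437/(-640) + O(55, -15)/22 = 4437/(-640) + (-28 + 33*(-15))/22 = 4437*(-1/640) + (-28 - 495)*(1/22) = -4437/640 - 523*1/22 = -4437/640 - 523/22 = -216167/7040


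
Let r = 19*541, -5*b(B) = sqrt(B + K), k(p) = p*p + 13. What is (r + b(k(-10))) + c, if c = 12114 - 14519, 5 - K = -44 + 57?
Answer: 7874 - sqrt(105)/5 ≈ 7872.0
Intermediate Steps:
k(p) = 13 + p**2 (k(p) = p**2 + 13 = 13 + p**2)
K = -8 (K = 5 - (-44 + 57) = 5 - 1*13 = 5 - 13 = -8)
b(B) = -sqrt(-8 + B)/5 (b(B) = -sqrt(B - 8)/5 = -sqrt(-8 + B)/5)
c = -2405
r = 10279
(r + b(k(-10))) + c = (10279 - sqrt(-8 + (13 + (-10)**2))/5) - 2405 = (10279 - sqrt(-8 + (13 + 100))/5) - 2405 = (10279 - sqrt(-8 + 113)/5) - 2405 = (10279 - sqrt(105)/5) - 2405 = 7874 - sqrt(105)/5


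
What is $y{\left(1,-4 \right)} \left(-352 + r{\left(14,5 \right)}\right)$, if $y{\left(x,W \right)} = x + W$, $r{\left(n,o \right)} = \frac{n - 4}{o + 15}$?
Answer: $\frac{2109}{2} \approx 1054.5$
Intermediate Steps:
$r{\left(n,o \right)} = \frac{-4 + n}{15 + o}$
$y{\left(x,W \right)} = W + x$
$y{\left(1,-4 \right)} \left(-352 + r{\left(14,5 \right)}\right) = \left(-4 + 1\right) \left(-352 + \frac{-4 + 14}{15 + 5}\right) = - 3 \left(-352 + \frac{1}{20} \cdot 10\right) = - 3 \left(-352 + \frac{1}{2}\right) = \left(-3\right) \left(- \frac{703}{2}\right) = \frac{2109}{2}$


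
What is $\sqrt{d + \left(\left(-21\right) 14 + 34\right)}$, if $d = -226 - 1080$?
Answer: $3 i \sqrt{174} \approx 39.573 i$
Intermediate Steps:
$d = -1306$ ($d = -226 - 1080 = -1306$)
$\sqrt{d + \left(\left(-21\right) 14 + 34\right)} = \sqrt{-1306 + \left(\left(-21\right) 14 + 34\right)} = \sqrt{-1306 + \left(-294 + 34\right)} = \sqrt{-1306 - 260} = \sqrt{-1566} = 3 i \sqrt{174}$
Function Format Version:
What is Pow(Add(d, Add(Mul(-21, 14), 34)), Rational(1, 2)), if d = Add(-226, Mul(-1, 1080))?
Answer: Mul(3, I, Pow(174, Rational(1, 2))) ≈ Mul(39.573, I)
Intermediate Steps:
d = -1306 (d = Add(-226, -1080) = -1306)
Pow(Add(d, Add(Mul(-21, 14), 34)), Rational(1, 2)) = Pow(Add(-1306, Add(Mul(-21, 14), 34)), Rational(1, 2)) = Pow(Add(-1306, Add(-294, 34)), Rational(1, 2)) = Pow(Add(-1306, -260), Rational(1, 2)) = Pow(-1566, Rational(1, 2)) = Mul(3, I, Pow(174, Rational(1, 2)))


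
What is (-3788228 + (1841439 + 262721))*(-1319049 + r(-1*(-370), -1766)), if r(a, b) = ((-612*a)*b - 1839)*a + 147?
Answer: -249172049661043824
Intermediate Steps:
r(a, b) = 147 + a*(-1839 - 612*a*b) (r(a, b) = (-612*a*b - 1839)*a + 147 = (-1839 - 612*a*b)*a + 147 = a*(-1839 - 612*a*b) + 147 = 147 + a*(-1839 - 612*a*b))
(-3788228 + (1841439 + 262721))*(-1319049 + r(-1*(-370), -1766)) = (-3788228 + (1841439 + 262721))*(-1319049 + (147 - (-1839)*(-370) - 612*(-1766)*(-1*(-370))²)) = (-3788228 + 2104160)*(-1319049 + (147 - 1839*370 - 612*(-1766)*370²)) = -1684068*(-1319049 + (147 - 680430 - 612*(-1766)*136900)) = -1684068*(-1319049 + (147 - 680430 + 147960424800)) = -1684068*(-1319049 + 147959744517) = -1684068*147958425468 = -249172049661043824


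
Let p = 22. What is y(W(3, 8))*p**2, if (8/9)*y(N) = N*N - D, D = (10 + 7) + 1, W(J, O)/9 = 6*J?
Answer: 14280057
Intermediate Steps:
W(J, O) = 54*J (W(J, O) = 9*(6*J) = 54*J)
D = 18 (D = 17 + 1 = 18)
y(N) = -81/4 + 9*N**2/8 (y(N) = 9*(N*N - 1*18)/8 = 9*(N**2 - 18)/8 = 9*(-18 + N**2)/8 = -81/4 + 9*N**2/8)
y(W(3, 8))*p**2 = (-81/4 + 9*(54*3)**2/8)*22**2 = (-81/4 + (9/8)*162**2)*484 = (-81/4 + (9/8)*26244)*484 = (-81/4 + 59049/2)*484 = (118017/4)*484 = 14280057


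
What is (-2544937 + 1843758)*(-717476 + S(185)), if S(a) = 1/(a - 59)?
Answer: 63387966428525/126 ≈ 5.0308e+11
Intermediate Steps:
S(a) = 1/(-59 + a)
(-2544937 + 1843758)*(-717476 + S(185)) = (-2544937 + 1843758)*(-717476 + 1/(-59 + 185)) = -701179*(-717476 + 1/126) = -701179*(-90401975/126) = 63387966428525/126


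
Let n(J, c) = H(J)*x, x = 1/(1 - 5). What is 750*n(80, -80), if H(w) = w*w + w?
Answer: -1215000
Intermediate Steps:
x = -¼ (x = 1/(-4) = -¼ ≈ -0.25000)
H(w) = w + w² (H(w) = w² + w = w + w²)
n(J, c) = -J*(1 + J)/4 (n(J, c) = (J*(1 + J))*(-¼) = -J*(1 + J)/4)
750*n(80, -80) = 750*(-¼*80*(1 + 80)) = 750*(-¼*80*81) = 750*(-1620) = -1215000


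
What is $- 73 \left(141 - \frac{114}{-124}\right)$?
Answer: $- \frac{642327}{62} \approx -10360.0$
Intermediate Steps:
$- 73 \left(141 - \frac{114}{-124}\right) = - 73 \left(141 - - \frac{57}{62}\right) = - 73 \left(141 + \frac{57}{62}\right) = \left(-73\right) \frac{8799}{62} = - \frac{642327}{62}$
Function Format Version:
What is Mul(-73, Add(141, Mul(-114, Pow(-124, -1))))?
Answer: Rational(-642327, 62) ≈ -10360.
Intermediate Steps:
Mul(-73, Add(141, Mul(-114, Pow(-124, -1)))) = Mul(-73, Add(141, Mul(-114, Rational(-1, 124)))) = Mul(-73, Add(141, Rational(57, 62))) = Mul(-73, Rational(8799, 62)) = Rational(-642327, 62)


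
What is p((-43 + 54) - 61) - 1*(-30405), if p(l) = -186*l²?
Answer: -434595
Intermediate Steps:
p((-43 + 54) - 61) - 1*(-30405) = -186*((-43 + 54) - 61)² - 1*(-30405) = -186*(11 - 61)² + 30405 = -186*(-50)² + 30405 = -186*2500 + 30405 = -465000 + 30405 = -434595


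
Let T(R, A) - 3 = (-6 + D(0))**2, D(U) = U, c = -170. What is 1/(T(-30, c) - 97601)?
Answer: -1/97562 ≈ -1.0250e-5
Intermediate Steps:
T(R, A) = 39 (T(R, A) = 3 + (-6 + 0)**2 = 3 + (-6)**2 = 3 + 36 = 39)
1/(T(-30, c) - 97601) = 1/(39 - 97601) = 1/(-97562) = -1/97562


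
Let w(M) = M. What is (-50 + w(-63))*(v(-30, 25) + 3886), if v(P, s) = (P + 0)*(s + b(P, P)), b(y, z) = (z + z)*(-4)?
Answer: 459232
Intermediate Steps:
b(y, z) = -8*z (b(y, z) = (2*z)*(-4) = -8*z)
v(P, s) = P*(s - 8*P) (v(P, s) = (P + 0)*(s - 8*P) = P*(s - 8*P))
(-50 + w(-63))*(v(-30, 25) + 3886) = (-50 - 63)*(-30*(25 - 8*(-30)) + 3886) = -113*(-30*(25 + 240) + 3886) = -113*(-30*265 + 3886) = -113*(-7950 + 3886) = -113*(-4064) = 459232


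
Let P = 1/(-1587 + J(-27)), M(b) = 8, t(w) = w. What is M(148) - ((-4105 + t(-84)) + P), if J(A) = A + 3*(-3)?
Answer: 6811732/1623 ≈ 4197.0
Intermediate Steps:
J(A) = -9 + A (J(A) = A - 9 = -9 + A)
P = -1/1623 (P = 1/(-1587 + (-9 - 27)) = 1/(-1587 - 36) = 1/(-1623) = -1/1623 ≈ -0.00061614)
M(148) - ((-4105 + t(-84)) + P) = 8 - ((-4105 - 84) - 1/1623) = 8 - (-4189 - 1/1623) = 8 - 1*(-6798748/1623) = 8 + 6798748/1623 = 6811732/1623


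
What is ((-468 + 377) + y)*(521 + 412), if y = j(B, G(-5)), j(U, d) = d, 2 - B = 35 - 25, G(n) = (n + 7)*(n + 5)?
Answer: -84903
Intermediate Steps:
G(n) = (5 + n)*(7 + n) (G(n) = (7 + n)*(5 + n) = (5 + n)*(7 + n))
B = -8 (B = 2 - (35 - 25) = 2 - 1*10 = 2 - 10 = -8)
y = 0 (y = 35 + (-5)² + 12*(-5) = 35 + 25 - 60 = 0)
((-468 + 377) + y)*(521 + 412) = ((-468 + 377) + 0)*(521 + 412) = (-91 + 0)*933 = -91*933 = -84903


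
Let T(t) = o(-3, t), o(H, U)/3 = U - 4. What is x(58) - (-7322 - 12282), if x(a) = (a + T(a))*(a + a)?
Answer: 45124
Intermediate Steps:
o(H, U) = -12 + 3*U (o(H, U) = 3*(U - 4) = 3*(-4 + U) = -12 + 3*U)
T(t) = -12 + 3*t
x(a) = 2*a*(-12 + 4*a) (x(a) = (a + (-12 + 3*a))*(a + a) = (-12 + 4*a)*(2*a) = 2*a*(-12 + 4*a))
x(58) - (-7322 - 12282) = 8*58*(-3 + 58) - (-7322 - 12282) = 8*58*55 - 1*(-19604) = 25520 + 19604 = 45124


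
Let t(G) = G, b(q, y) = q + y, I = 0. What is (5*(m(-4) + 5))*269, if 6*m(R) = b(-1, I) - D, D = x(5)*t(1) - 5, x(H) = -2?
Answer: 8070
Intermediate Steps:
D = -7 (D = -2*1 - 5 = -2 - 5 = -7)
m(R) = 1 (m(R) = ((-1 + 0) - 1*(-7))/6 = (-1 + 7)/6 = (1/6)*6 = 1)
(5*(m(-4) + 5))*269 = (5*(1 + 5))*269 = (5*6)*269 = 30*269 = 8070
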